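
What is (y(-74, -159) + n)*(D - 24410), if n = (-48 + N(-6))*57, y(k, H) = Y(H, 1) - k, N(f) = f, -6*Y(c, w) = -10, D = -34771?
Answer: 177681089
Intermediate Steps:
Y(c, w) = 5/3 (Y(c, w) = -⅙*(-10) = 5/3)
y(k, H) = 5/3 - k
n = -3078 (n = (-48 - 6)*57 = -54*57 = -3078)
(y(-74, -159) + n)*(D - 24410) = ((5/3 - 1*(-74)) - 3078)*(-34771 - 24410) = ((5/3 + 74) - 3078)*(-59181) = (227/3 - 3078)*(-59181) = -9007/3*(-59181) = 177681089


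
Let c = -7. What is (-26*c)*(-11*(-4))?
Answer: 8008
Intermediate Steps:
(-26*c)*(-11*(-4)) = (-26*(-7))*(-11*(-4)) = 182*44 = 8008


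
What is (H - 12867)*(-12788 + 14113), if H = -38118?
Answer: -67555125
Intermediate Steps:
(H - 12867)*(-12788 + 14113) = (-38118 - 12867)*(-12788 + 14113) = -50985*1325 = -67555125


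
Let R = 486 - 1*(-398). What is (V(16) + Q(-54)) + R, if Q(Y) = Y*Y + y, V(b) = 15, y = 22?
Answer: 3837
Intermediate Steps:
Q(Y) = 22 + Y² (Q(Y) = Y*Y + 22 = Y² + 22 = 22 + Y²)
R = 884 (R = 486 + 398 = 884)
(V(16) + Q(-54)) + R = (15 + (22 + (-54)²)) + 884 = (15 + (22 + 2916)) + 884 = (15 + 2938) + 884 = 2953 + 884 = 3837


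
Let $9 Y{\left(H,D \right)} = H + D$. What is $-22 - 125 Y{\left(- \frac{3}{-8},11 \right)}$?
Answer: $- \frac{12959}{72} \approx -179.99$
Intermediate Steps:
$Y{\left(H,D \right)} = \frac{D}{9} + \frac{H}{9}$ ($Y{\left(H,D \right)} = \frac{H + D}{9} = \frac{D + H}{9} = \frac{D}{9} + \frac{H}{9}$)
$-22 - 125 Y{\left(- \frac{3}{-8},11 \right)} = -22 - 125 \left(\frac{1}{9} \cdot 11 + \frac{\left(-3\right) \frac{1}{-8}}{9}\right) = -22 - 125 \left(\frac{11}{9} + \frac{\left(-3\right) \left(- \frac{1}{8}\right)}{9}\right) = -22 - 125 \left(\frac{11}{9} + \frac{1}{9} \cdot \frac{3}{8}\right) = -22 - 125 \left(\frac{11}{9} + \frac{1}{24}\right) = -22 - \frac{11375}{72} = - \frac{12959}{72}$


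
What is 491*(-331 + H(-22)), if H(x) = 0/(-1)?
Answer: -162521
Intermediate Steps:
H(x) = 0 (H(x) = 0*(-1) = 0)
491*(-331 + H(-22)) = 491*(-331 + 0) = 491*(-331) = -162521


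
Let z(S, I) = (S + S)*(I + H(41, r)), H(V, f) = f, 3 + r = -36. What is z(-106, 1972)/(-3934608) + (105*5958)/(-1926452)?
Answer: -104499943433/473739590676 ≈ -0.22059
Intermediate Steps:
r = -39 (r = -3 - 36 = -39)
z(S, I) = 2*S*(-39 + I) (z(S, I) = (S + S)*(I - 39) = (2*S)*(-39 + I) = 2*S*(-39 + I))
z(-106, 1972)/(-3934608) + (105*5958)/(-1926452) = (2*(-106)*(-39 + 1972))/(-3934608) + (105*5958)/(-1926452) = (2*(-106)*1933)*(-1/3934608) + 625590*(-1/1926452) = -409796*(-1/3934608) - 312795/963226 = 102449/983652 - 312795/963226 = -104499943433/473739590676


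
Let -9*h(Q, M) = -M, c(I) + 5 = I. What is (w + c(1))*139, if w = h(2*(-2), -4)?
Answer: -5560/9 ≈ -617.78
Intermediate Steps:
c(I) = -5 + I
h(Q, M) = M/9 (h(Q, M) = -(-1)*M/9 = M/9)
w = -4/9 (w = (⅑)*(-4) = -4/9 ≈ -0.44444)
(w + c(1))*139 = (-4/9 + (-5 + 1))*139 = (-4/9 - 4)*139 = -40/9*139 = -5560/9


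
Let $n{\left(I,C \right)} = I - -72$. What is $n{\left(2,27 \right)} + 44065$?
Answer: $44139$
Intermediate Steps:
$n{\left(I,C \right)} = 72 + I$ ($n{\left(I,C \right)} = I + 72 = 72 + I$)
$n{\left(2,27 \right)} + 44065 = \left(72 + 2\right) + 44065 = 74 + 44065 = 44139$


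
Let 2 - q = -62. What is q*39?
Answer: 2496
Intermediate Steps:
q = 64 (q = 2 - 1*(-62) = 2 + 62 = 64)
q*39 = 64*39 = 2496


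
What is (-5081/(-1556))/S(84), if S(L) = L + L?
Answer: 5081/261408 ≈ 0.019437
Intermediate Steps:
S(L) = 2*L
(-5081/(-1556))/S(84) = (-5081/(-1556))/((2*84)) = -5081*(-1/1556)/168 = (5081/1556)*(1/168) = 5081/261408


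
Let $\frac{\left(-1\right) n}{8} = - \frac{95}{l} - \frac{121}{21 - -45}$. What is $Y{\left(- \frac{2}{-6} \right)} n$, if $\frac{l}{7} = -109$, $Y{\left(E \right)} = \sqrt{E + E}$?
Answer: $\frac{31292 \sqrt{6}}{6867} \approx 11.162$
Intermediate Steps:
$Y{\left(E \right)} = \sqrt{2} \sqrt{E}$ ($Y{\left(E \right)} = \sqrt{2 E} = \sqrt{2} \sqrt{E}$)
$l = -763$ ($l = 7 \left(-109\right) = -763$)
$n = \frac{31292}{2289}$ ($n = - 8 \left(- \frac{95}{-763} - \frac{121}{21 - -45}\right) = - 8 \left(\left(-95\right) \left(- \frac{1}{763}\right) - \frac{121}{21 + 45}\right) = - 8 \left(\frac{95}{763} - \frac{121}{66}\right) = - 8 \left(\frac{95}{763} - \frac{11}{6}\right) = \left(-8\right) \left(- \frac{7823}{4578}\right) = \frac{31292}{2289} \approx 13.671$)
$Y{\left(- \frac{2}{-6} \right)} n = \sqrt{2} \sqrt{- \frac{2}{-6}} \cdot \frac{31292}{2289} = \sqrt{2} \sqrt{\left(-2\right) \left(- \frac{1}{6}\right)} \frac{31292}{2289} = \frac{\sqrt{2}}{\sqrt{3}} \cdot \frac{31292}{2289} = \sqrt{2} \frac{\sqrt{3}}{3} \cdot \frac{31292}{2289} = \frac{\sqrt{6}}{3} \cdot \frac{31292}{2289} = \frac{31292 \sqrt{6}}{6867}$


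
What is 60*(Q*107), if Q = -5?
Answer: -32100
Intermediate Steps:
60*(Q*107) = 60*(-5*107) = 60*(-535) = -32100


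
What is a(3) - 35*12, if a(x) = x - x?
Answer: -420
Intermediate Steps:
a(x) = 0
a(3) - 35*12 = 0 - 35*12 = 0 - 420 = -420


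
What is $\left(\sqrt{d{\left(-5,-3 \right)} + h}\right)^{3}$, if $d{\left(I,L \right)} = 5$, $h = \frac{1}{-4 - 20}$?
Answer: $\frac{119 \sqrt{714}}{288} \approx 11.041$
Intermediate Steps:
$h = - \frac{1}{24}$ ($h = \frac{1}{-24} = - \frac{1}{24} \approx -0.041667$)
$\left(\sqrt{d{\left(-5,-3 \right)} + h}\right)^{3} = \left(\sqrt{5 - \frac{1}{24}}\right)^{3} = \left(\sqrt{\frac{119}{24}}\right)^{3} = \left(\frac{\sqrt{714}}{12}\right)^{3} = \frac{119 \sqrt{714}}{288}$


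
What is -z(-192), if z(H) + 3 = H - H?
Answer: 3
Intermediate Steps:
z(H) = -3 (z(H) = -3 + (H - H) = -3 + 0 = -3)
-z(-192) = -1*(-3) = 3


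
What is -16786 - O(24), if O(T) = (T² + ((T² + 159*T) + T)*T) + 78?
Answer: -123424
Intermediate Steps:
O(T) = 78 + T² + T*(T² + 160*T) (O(T) = (T² + (T² + 160*T)*T) + 78 = (T² + T*(T² + 160*T)) + 78 = 78 + T² + T*(T² + 160*T))
-16786 - O(24) = -16786 - (78 + 24³ + 161*24²) = -16786 - (78 + 13824 + 161*576) = -16786 - (78 + 13824 + 92736) = -16786 - 1*106638 = -16786 - 106638 = -123424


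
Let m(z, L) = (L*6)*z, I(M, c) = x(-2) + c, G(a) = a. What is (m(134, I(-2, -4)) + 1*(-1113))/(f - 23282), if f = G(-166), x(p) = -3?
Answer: 2247/7816 ≈ 0.28749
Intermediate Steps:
I(M, c) = -3 + c
f = -166
m(z, L) = 6*L*z (m(z, L) = (6*L)*z = 6*L*z)
(m(134, I(-2, -4)) + 1*(-1113))/(f - 23282) = (6*(-3 - 4)*134 + 1*(-1113))/(-166 - 23282) = (6*(-7)*134 - 1113)/(-23448) = (-5628 - 1113)*(-1/23448) = -6741*(-1/23448) = 2247/7816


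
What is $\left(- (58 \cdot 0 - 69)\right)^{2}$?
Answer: $4761$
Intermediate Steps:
$\left(- (58 \cdot 0 - 69)\right)^{2} = \left(- (0 - 69)\right)^{2} = \left(\left(-1\right) \left(-69\right)\right)^{2} = 69^{2} = 4761$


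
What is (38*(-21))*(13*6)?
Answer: -62244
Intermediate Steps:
(38*(-21))*(13*6) = -798*78 = -62244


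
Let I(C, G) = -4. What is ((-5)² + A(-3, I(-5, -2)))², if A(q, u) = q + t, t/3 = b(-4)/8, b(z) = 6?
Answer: 9409/16 ≈ 588.06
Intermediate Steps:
t = 9/4 (t = 3*(6/8) = 3*(6*(⅛)) = 3*(¾) = 9/4 ≈ 2.2500)
A(q, u) = 9/4 + q (A(q, u) = q + 9/4 = 9/4 + q)
((-5)² + A(-3, I(-5, -2)))² = ((-5)² + (9/4 - 3))² = (25 - ¾)² = (97/4)² = 9409/16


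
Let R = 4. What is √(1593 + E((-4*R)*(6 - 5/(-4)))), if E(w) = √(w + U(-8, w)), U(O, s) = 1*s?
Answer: √(1593 + 2*I*√58) ≈ 39.913 + 0.1908*I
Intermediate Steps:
U(O, s) = s
E(w) = √2*√w (E(w) = √(w + w) = √(2*w) = √2*√w)
√(1593 + E((-4*R)*(6 - 5/(-4)))) = √(1593 + √2*√((-4*4)*(6 - 5/(-4)))) = √(1593 + √2*√(-16*(6 - 5*(-¼)))) = √(1593 + √2*√(-16*(6 + 5/4))) = √(1593 + √2*√(-16*29/4)) = √(1593 + √2*√(-116)) = √(1593 + √2*(2*I*√29)) = √(1593 + 2*I*√58)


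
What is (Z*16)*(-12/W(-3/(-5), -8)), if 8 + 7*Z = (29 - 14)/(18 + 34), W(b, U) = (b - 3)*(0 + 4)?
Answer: -2005/91 ≈ -22.033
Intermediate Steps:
W(b, U) = -12 + 4*b (W(b, U) = (-3 + b)*4 = -12 + 4*b)
Z = -401/364 (Z = -8/7 + ((29 - 14)/(18 + 34))/7 = -8/7 + (15/52)/7 = -8/7 + (15*(1/52))/7 = -8/7 + (1/7)*(15/52) = -8/7 + 15/364 = -401/364 ≈ -1.1016)
(Z*16)*(-12/W(-3/(-5), -8)) = (-401/364*16)*(-12/(-12 + 4*(-3/(-5)))) = -(-19248)/(91*(-12 + 4*(-3*(-1/5)))) = -(-19248)/(91*(-12 + 4*(3/5))) = -(-19248)/(91*(-12 + 12/5)) = -(-19248)/(91*(-48/5)) = -(-19248)*(-5)/(91*48) = -1604/91*5/4 = -2005/91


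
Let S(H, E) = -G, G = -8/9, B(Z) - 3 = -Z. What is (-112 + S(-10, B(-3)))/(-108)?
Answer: 250/243 ≈ 1.0288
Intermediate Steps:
B(Z) = 3 - Z
G = -8/9 (G = -8*1/9 = -8/9 ≈ -0.88889)
S(H, E) = 8/9 (S(H, E) = -1*(-8/9) = 8/9)
(-112 + S(-10, B(-3)))/(-108) = (-112 + 8/9)/(-108) = -1/108*(-1000/9) = 250/243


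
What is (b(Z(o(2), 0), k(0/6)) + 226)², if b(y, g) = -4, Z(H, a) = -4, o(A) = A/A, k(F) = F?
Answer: 49284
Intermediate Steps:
o(A) = 1
(b(Z(o(2), 0), k(0/6)) + 226)² = (-4 + 226)² = 222² = 49284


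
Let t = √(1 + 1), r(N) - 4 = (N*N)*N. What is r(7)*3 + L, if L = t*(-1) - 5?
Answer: 1036 - √2 ≈ 1034.6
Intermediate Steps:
r(N) = 4 + N³ (r(N) = 4 + (N*N)*N = 4 + N²*N = 4 + N³)
t = √2 ≈ 1.4142
L = -5 - √2 (L = √2*(-1) - 5 = -√2 - 5 = -5 - √2 ≈ -6.4142)
r(7)*3 + L = (4 + 7³)*3 + (-5 - √2) = (4 + 343)*3 + (-5 - √2) = 347*3 + (-5 - √2) = 1041 + (-5 - √2) = 1036 - √2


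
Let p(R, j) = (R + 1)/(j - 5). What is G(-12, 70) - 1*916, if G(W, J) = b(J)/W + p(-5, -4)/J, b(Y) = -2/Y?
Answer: -1154149/1260 ≈ -915.99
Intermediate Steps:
p(R, j) = (1 + R)/(-5 + j)
G(W, J) = 4/(9*J) - 2/(J*W) (G(W, J) = (-2/J)/W + ((1 - 5)/(-5 - 4))/J = -2/(J*W) + (-4/(-9))/J = -2/(J*W) + (-⅑*(-4))/J = -2/(J*W) + 4/(9*J) = 4/(9*J) - 2/(J*W))
G(-12, 70) - 1*916 = (2/9)*(-9 + 2*(-12))/(70*(-12)) - 1*916 = (2/9)*(1/70)*(-1/12)*(-9 - 24) - 916 = (2/9)*(1/70)*(-1/12)*(-33) - 916 = 11/1260 - 916 = -1154149/1260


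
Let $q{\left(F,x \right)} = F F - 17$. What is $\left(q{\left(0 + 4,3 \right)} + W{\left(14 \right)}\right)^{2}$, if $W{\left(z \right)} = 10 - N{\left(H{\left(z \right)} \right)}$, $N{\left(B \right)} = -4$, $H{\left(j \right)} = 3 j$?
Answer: $169$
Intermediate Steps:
$q{\left(F,x \right)} = -17 + F^{2}$ ($q{\left(F,x \right)} = F^{2} - 17 = -17 + F^{2}$)
$W{\left(z \right)} = 14$ ($W{\left(z \right)} = 10 - -4 = 10 + 4 = 14$)
$\left(q{\left(0 + 4,3 \right)} + W{\left(14 \right)}\right)^{2} = \left(\left(-17 + \left(0 + 4\right)^{2}\right) + 14\right)^{2} = \left(\left(-17 + 4^{2}\right) + 14\right)^{2} = \left(\left(-17 + 16\right) + 14\right)^{2} = \left(-1 + 14\right)^{2} = 13^{2} = 169$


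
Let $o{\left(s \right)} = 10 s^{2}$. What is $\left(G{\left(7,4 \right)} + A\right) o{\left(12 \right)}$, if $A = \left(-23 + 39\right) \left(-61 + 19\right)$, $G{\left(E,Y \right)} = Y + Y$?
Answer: $-956160$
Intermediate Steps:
$G{\left(E,Y \right)} = 2 Y$
$A = -672$ ($A = 16 \left(-42\right) = -672$)
$\left(G{\left(7,4 \right)} + A\right) o{\left(12 \right)} = \left(2 \cdot 4 - 672\right) 10 \cdot 12^{2} = \left(8 - 672\right) 10 \cdot 144 = \left(-664\right) 1440 = -956160$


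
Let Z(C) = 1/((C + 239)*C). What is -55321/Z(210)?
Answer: -5216217090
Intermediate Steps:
Z(C) = 1/(C*(239 + C)) (Z(C) = 1/((239 + C)*C) = 1/(C*(239 + C)))
-55321/Z(210) = -55321/(1/(210*(239 + 210))) = -55321/((1/210)/449) = -55321/((1/210)*(1/449)) = -55321/1/94290 = -55321*94290 = -5216217090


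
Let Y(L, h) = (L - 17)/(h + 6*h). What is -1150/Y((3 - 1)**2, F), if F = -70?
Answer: -563500/13 ≈ -43346.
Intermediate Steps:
Y(L, h) = (-17 + L)/(7*h) (Y(L, h) = (-17 + L)/((7*h)) = (-17 + L)*(1/(7*h)) = (-17 + L)/(7*h))
-1150/Y((3 - 1)**2, F) = -1150*(-490/(-17 + (3 - 1)**2)) = -1150*(-490/(-17 + 2**2)) = -1150*(-490/(-17 + 4)) = -1150/((1/7)*(-1/70)*(-13)) = -1150/13/490 = -1150*490/13 = -563500/13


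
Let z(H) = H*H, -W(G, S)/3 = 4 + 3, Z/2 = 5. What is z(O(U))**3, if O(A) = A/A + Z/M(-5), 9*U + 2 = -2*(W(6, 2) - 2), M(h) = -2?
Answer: 4096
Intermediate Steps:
Z = 10 (Z = 2*5 = 10)
W(G, S) = -21 (W(G, S) = -3*(4 + 3) = -3*7 = -21)
U = 44/9 (U = -2/9 + (-2*(-21 - 2))/9 = -2/9 + (-2*(-23))/9 = -2/9 + (1/9)*46 = -2/9 + 46/9 = 44/9 ≈ 4.8889)
O(A) = -4 (O(A) = A/A + 10/(-2) = 1 + 10*(-1/2) = 1 - 5 = -4)
z(H) = H**2
z(O(U))**3 = ((-4)**2)**3 = 16**3 = 4096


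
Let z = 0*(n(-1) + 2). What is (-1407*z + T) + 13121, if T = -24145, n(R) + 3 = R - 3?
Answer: -11024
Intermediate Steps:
n(R) = -6 + R (n(R) = -3 + (R - 3) = -3 + (-3 + R) = -6 + R)
z = 0 (z = 0*((-6 - 1) + 2) = 0*(-7 + 2) = 0*(-5) = 0)
(-1407*z + T) + 13121 = (-1407*0 - 24145) + 13121 = (0 - 24145) + 13121 = -24145 + 13121 = -11024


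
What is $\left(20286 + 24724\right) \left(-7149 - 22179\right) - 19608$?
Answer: $-1320072888$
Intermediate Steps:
$\left(20286 + 24724\right) \left(-7149 - 22179\right) - 19608 = 45010 \left(-29328\right) - 19608 = -1320053280 - 19608 = -1320072888$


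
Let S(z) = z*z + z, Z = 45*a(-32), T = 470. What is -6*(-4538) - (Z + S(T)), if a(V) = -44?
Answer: -192162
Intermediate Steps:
Z = -1980 (Z = 45*(-44) = -1980)
S(z) = z + z² (S(z) = z² + z = z + z²)
-6*(-4538) - (Z + S(T)) = -6*(-4538) - (-1980 + 470*(1 + 470)) = 27228 - (-1980 + 470*471) = 27228 - (-1980 + 221370) = 27228 - 1*219390 = 27228 - 219390 = -192162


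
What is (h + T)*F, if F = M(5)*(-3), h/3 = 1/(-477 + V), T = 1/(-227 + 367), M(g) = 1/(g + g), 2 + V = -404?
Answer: -1389/1236200 ≈ -0.0011236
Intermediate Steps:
V = -406 (V = -2 - 404 = -406)
M(g) = 1/(2*g)
T = 1/140 ≈ 0.0071429
h = -3/883 (h = 3/(-477 - 406) = 3/(-883) = 3*(-1/883) = -3/883 ≈ -0.0033975)
F = -3/10 (F = ((1/2)/5)*(-3) = ((1/2)*(1/5))*(-3) = (1/10)*(-3) = -3/10 ≈ -0.30000)
(h + T)*F = (-3/883 + 1/140)*(-3/10) = (463/123620)*(-3/10) = -1389/1236200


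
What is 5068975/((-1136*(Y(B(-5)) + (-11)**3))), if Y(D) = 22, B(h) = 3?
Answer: 298175/87472 ≈ 3.4088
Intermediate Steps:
5068975/((-1136*(Y(B(-5)) + (-11)**3))) = 5068975/((-1136*(22 + (-11)**3))) = 5068975/((-1136*(22 - 1331))) = 5068975/((-1136*(-1309))) = 5068975/1487024 = 5068975*(1/1487024) = 298175/87472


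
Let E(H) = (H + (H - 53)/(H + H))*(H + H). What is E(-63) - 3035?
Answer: 4787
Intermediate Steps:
E(H) = 2*H*(H + (-53 + H)/(2*H)) (E(H) = (H + (-53 + H)/((2*H)))*(2*H) = (H + (-53 + H)*(1/(2*H)))*(2*H) = (H + (-53 + H)/(2*H))*(2*H) = 2*H*(H + (-53 + H)/(2*H)))
E(-63) - 3035 = (-53 - 63 + 2*(-63)**2) - 3035 = (-53 - 63 + 2*3969) - 3035 = (-53 - 63 + 7938) - 3035 = 7822 - 3035 = 4787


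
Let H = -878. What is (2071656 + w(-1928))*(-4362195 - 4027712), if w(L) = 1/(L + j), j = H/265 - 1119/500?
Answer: -890586978801447383644/51239107 ≈ -1.7381e+13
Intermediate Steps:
j = -147107/26500 (j = -878/265 - 1119/500 = -147107/26500 ≈ -5.5512)
w(L) = 1/(-147107/26500 + L) (w(L) = 1/(L - 147107/26500) = 1/(-147107/26500 + L))
(2071656 + w(-1928))*(-4362195 - 4027712) = (2071656 + 26500/(-147107 + 26500*(-1928)))*(-4362195 - 4027712) = (2071656 + 26500/(-147107 - 51092000))*(-8389907) = (2071656 + 26500/(-51239107))*(-8389907) = (2071656 + 26500*(-1/51239107))*(-8389907) = (2071656 - 26500/51239107)*(-8389907) = (106149803424692/51239107)*(-8389907) = -890586978801447383644/51239107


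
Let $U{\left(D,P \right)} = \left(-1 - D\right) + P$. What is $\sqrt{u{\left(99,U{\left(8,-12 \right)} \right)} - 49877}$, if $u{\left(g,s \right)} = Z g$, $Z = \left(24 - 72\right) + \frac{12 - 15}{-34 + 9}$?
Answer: $\frac{2 i \sqrt{341357}}{5} \approx 233.7 i$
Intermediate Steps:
$U{\left(D,P \right)} = -1 + P - D$
$Z = - \frac{1197}{25}$ ($Z = -48 - \frac{3}{-25} = -48 - - \frac{3}{25} = -48 + \frac{3}{25} = - \frac{1197}{25} \approx -47.88$)
$u{\left(g,s \right)} = - \frac{1197 g}{25}$
$\sqrt{u{\left(99,U{\left(8,-12 \right)} \right)} - 49877} = \sqrt{\left(- \frac{1197}{25}\right) 99 - 49877} = \sqrt{- \frac{118503}{25} - 49877} = \sqrt{- \frac{1365428}{25}} = \frac{2 i \sqrt{341357}}{5}$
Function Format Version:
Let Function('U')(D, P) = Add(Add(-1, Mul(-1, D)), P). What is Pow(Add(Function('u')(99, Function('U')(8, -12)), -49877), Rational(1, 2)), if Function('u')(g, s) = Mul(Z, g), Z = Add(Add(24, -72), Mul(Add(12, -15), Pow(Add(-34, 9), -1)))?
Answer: Mul(Rational(2, 5), I, Pow(341357, Rational(1, 2))) ≈ Mul(233.70, I)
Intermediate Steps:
Function('U')(D, P) = Add(-1, P, Mul(-1, D))
Z = Rational(-1197, 25) (Z = Add(-48, Mul(-3, Pow(-25, -1))) = Add(-48, Mul(-3, Rational(-1, 25))) = Add(-48, Rational(3, 25)) = Rational(-1197, 25) ≈ -47.880)
Function('u')(g, s) = Mul(Rational(-1197, 25), g)
Pow(Add(Function('u')(99, Function('U')(8, -12)), -49877), Rational(1, 2)) = Pow(Add(Mul(Rational(-1197, 25), 99), -49877), Rational(1, 2)) = Pow(Add(Rational(-118503, 25), -49877), Rational(1, 2)) = Pow(Rational(-1365428, 25), Rational(1, 2)) = Mul(Rational(2, 5), I, Pow(341357, Rational(1, 2)))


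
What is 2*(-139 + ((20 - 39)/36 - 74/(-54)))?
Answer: -14921/54 ≈ -276.31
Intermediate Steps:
2*(-139 + ((20 - 39)/36 - 74/(-54))) = 2*(-139 + (-19*1/36 - 74*(-1/54))) = 2*(-139 + (-19/36 + 37/27)) = 2*(-139 + 91/108) = 2*(-14921/108) = -14921/54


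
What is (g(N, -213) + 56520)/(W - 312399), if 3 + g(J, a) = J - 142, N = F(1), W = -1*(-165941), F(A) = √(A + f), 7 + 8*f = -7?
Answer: -56375/146458 - I*√3/292916 ≈ -0.38492 - 5.9131e-6*I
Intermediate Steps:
f = -7/4 (f = -7/8 + (⅛)*(-7) = -7/8 - 7/8 = -7/4 ≈ -1.7500)
F(A) = √(-7/4 + A) (F(A) = √(A - 7/4) = √(-7/4 + A))
W = 165941
N = I*√3/2 (N = √(-7 + 4*1)/2 = √(-7 + 4)/2 = √(-3)/2 = (I*√3)/2 = I*√3/2 ≈ 0.86602*I)
g(J, a) = -145 + J (g(J, a) = -3 + (J - 142) = -3 + (-142 + J) = -145 + J)
(g(N, -213) + 56520)/(W - 312399) = ((-145 + I*√3/2) + 56520)/(165941 - 312399) = (56375 + I*√3/2)/(-146458) = (56375 + I*√3/2)*(-1/146458) = -56375/146458 - I*√3/292916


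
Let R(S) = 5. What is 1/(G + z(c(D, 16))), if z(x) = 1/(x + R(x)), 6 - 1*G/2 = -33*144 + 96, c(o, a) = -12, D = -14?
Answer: 7/65267 ≈ 0.00010725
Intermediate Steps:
G = 9324 (G = 12 - 2*(-33*144 + 96) = 12 - 2*(-4752 + 96) = 12 - 2*(-4656) = 12 + 9312 = 9324)
z(x) = 1/(5 + x) (z(x) = 1/(x + 5) = 1/(5 + x))
1/(G + z(c(D, 16))) = 1/(9324 + 1/(5 - 12)) = 1/(9324 + 1/(-7)) = 1/(9324 - ⅐) = 1/(65267/7) = 7/65267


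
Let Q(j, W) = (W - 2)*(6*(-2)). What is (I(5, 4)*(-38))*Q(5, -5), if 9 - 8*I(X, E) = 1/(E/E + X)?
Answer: -7049/2 ≈ -3524.5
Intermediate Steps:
Q(j, W) = 24 - 12*W (Q(j, W) = (-2 + W)*(-12) = 24 - 12*W)
I(X, E) = 9/8 - 1/(8*(1 + X)) (I(X, E) = 9/8 - 1/(8*(E/E + X)) = 9/8 - 1/(8*(1 + X)))
(I(5, 4)*(-38))*Q(5, -5) = (((8 + 9*5)/(8*(1 + 5)))*(-38))*(24 - 12*(-5)) = (((1/8)*(8 + 45)/6)*(-38))*(24 + 60) = (((1/8)*(1/6)*53)*(-38))*84 = ((53/48)*(-38))*84 = -1007/24*84 = -7049/2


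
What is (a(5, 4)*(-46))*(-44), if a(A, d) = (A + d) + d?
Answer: 26312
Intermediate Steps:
a(A, d) = A + 2*d
(a(5, 4)*(-46))*(-44) = ((5 + 2*4)*(-46))*(-44) = ((5 + 8)*(-46))*(-44) = (13*(-46))*(-44) = -598*(-44) = 26312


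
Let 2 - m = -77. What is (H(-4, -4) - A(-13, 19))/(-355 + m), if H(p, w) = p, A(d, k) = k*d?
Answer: -81/92 ≈ -0.88043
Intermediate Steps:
A(d, k) = d*k
m = 79 (m = 2 - 1*(-77) = 2 + 77 = 79)
(H(-4, -4) - A(-13, 19))/(-355 + m) = (-4 - (-13)*19)/(-355 + 79) = (-4 - 1*(-247))/(-276) = (-4 + 247)*(-1/276) = 243*(-1/276) = -81/92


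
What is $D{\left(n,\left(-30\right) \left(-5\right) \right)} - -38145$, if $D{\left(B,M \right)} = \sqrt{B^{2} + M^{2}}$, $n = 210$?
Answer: $38145 + 30 \sqrt{74} \approx 38403.0$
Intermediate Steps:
$D{\left(n,\left(-30\right) \left(-5\right) \right)} - -38145 = \sqrt{210^{2} + \left(\left(-30\right) \left(-5\right)\right)^{2}} - -38145 = \sqrt{44100 + 150^{2}} + 38145 = \sqrt{44100 + 22500} + 38145 = \sqrt{66600} + 38145 = 30 \sqrt{74} + 38145 = 38145 + 30 \sqrt{74}$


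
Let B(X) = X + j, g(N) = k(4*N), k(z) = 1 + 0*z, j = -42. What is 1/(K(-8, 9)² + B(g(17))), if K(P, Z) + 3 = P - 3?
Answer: 1/155 ≈ 0.0064516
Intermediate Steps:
k(z) = 1 (k(z) = 1 + 0 = 1)
g(N) = 1
K(P, Z) = -6 + P (K(P, Z) = -3 + (P - 3) = -3 + (-3 + P) = -6 + P)
B(X) = -42 + X (B(X) = X - 42 = -42 + X)
1/(K(-8, 9)² + B(g(17))) = 1/((-6 - 8)² + (-42 + 1)) = 1/((-14)² - 41) = 1/(196 - 41) = 1/155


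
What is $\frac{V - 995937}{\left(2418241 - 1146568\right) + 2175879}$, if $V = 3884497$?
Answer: $\frac{180535}{215472} \approx 0.83786$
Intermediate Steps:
$\frac{V - 995937}{\left(2418241 - 1146568\right) + 2175879} = \frac{3884497 - 995937}{\left(2418241 - 1146568\right) + 2175879} = \frac{2888560}{1271673 + 2175879} = \frac{2888560}{3447552} = 2888560 \cdot \frac{1}{3447552} = \frac{180535}{215472}$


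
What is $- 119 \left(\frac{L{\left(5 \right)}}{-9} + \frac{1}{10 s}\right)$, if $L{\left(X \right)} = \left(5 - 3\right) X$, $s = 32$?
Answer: $\frac{379729}{2880} \approx 131.85$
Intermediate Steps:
$L{\left(X \right)} = 2 X$
$- 119 \left(\frac{L{\left(5 \right)}}{-9} + \frac{1}{10 s}\right) = - 119 \left(\frac{2 \cdot 5}{-9} + \frac{1}{10 \cdot 32}\right) = - 119 \left(10 \left(- \frac{1}{9}\right) + \frac{1}{10} \cdot \frac{1}{32}\right) = - 119 \left(- \frac{10}{9} + \frac{1}{320}\right) = \left(-119\right) \left(- \frac{3191}{2880}\right) = \frac{379729}{2880}$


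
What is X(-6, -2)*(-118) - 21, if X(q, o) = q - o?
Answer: 451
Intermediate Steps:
X(-6, -2)*(-118) - 21 = (-6 - 1*(-2))*(-118) - 21 = (-6 + 2)*(-118) - 21 = -4*(-118) - 21 = 472 - 21 = 451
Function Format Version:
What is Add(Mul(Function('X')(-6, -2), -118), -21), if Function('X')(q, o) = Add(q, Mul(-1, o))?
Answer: 451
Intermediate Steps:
Add(Mul(Function('X')(-6, -2), -118), -21) = Add(Mul(Add(-6, Mul(-1, -2)), -118), -21) = Add(Mul(Add(-6, 2), -118), -21) = Add(Mul(-4, -118), -21) = Add(472, -21) = 451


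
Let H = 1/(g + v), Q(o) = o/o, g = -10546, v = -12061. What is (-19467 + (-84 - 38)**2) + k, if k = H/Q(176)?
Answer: -103607882/22607 ≈ -4583.0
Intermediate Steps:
Q(o) = 1
H = -1/22607 (H = 1/(-10546 - 12061) = 1/(-22607) = -1/22607 ≈ -4.4234e-5)
k = -1/22607 (k = -1/22607/1 = -1/22607*1 = -1/22607 ≈ -4.4234e-5)
(-19467 + (-84 - 38)**2) + k = (-19467 + (-84 - 38)**2) - 1/22607 = (-19467 + (-122)**2) - 1/22607 = (-19467 + 14884) - 1/22607 = -4583 - 1/22607 = -103607882/22607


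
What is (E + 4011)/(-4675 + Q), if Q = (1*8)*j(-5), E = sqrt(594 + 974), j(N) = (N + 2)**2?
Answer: -4011/4603 - 28*sqrt(2)/4603 ≈ -0.87999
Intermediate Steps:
j(N) = (2 + N)**2
E = 28*sqrt(2) (E = sqrt(1568) = 28*sqrt(2) ≈ 39.598)
Q = 72 (Q = (1*8)*(2 - 5)**2 = 8*(-3)**2 = 8*9 = 72)
(E + 4011)/(-4675 + Q) = (28*sqrt(2) + 4011)/(-4675 + 72) = (4011 + 28*sqrt(2))/(-4603) = (4011 + 28*sqrt(2))*(-1/4603) = -4011/4603 - 28*sqrt(2)/4603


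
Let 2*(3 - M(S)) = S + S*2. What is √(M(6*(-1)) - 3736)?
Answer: 14*I*√19 ≈ 61.025*I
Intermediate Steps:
M(S) = 3 - 3*S/2 (M(S) = 3 - (S + S*2)/2 = 3 - (S + 2*S)/2 = 3 - 3*S/2)
√(M(6*(-1)) - 3736) = √((3 - 9*(-1)) - 3736) = √((3 - 3/2*(-6)) - 3736) = √((3 + 9) - 3736) = √(12 - 3736) = √(-3724) = 14*I*√19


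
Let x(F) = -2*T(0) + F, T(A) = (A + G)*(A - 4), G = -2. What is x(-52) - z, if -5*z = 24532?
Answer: 24192/5 ≈ 4838.4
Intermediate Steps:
z = -24532/5 (z = -⅕*24532 = -24532/5 ≈ -4906.4)
T(A) = (-4 + A)*(-2 + A) (T(A) = (A - 2)*(A - 4) = (-2 + A)*(-4 + A) = (-4 + A)*(-2 + A))
x(F) = -16 + F (x(F) = -2*(8 + 0² - 6*0) + F = -2*(8 + 0 + 0) + F = -2*8 + F = -16 + F)
x(-52) - z = (-16 - 52) - 1*(-24532/5) = -68 + 24532/5 = 24192/5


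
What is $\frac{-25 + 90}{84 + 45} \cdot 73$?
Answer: $\frac{4745}{129} \approx 36.783$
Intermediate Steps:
$\frac{-25 + 90}{84 + 45} \cdot 73 = \frac{65}{129} \cdot 73 = \frac{4745}{129}$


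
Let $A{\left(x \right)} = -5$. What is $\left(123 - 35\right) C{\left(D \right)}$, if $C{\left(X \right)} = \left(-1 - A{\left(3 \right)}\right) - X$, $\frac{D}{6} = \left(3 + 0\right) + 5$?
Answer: $-3872$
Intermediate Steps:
$D = 48$ ($D = 6 \left(\left(3 + 0\right) + 5\right) = 6 \left(3 + 5\right) = 6 \cdot 8 = 48$)
$C{\left(X \right)} = 4 - X$ ($C{\left(X \right)} = \left(-1 - -5\right) - X = \left(-1 + 5\right) - X = 4 - X$)
$\left(123 - 35\right) C{\left(D \right)} = \left(123 - 35\right) \left(4 - 48\right) = 88 \left(4 - 48\right) = 88 \left(-44\right) = -3872$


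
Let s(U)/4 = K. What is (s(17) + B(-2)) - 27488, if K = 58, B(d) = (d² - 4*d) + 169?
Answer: -27075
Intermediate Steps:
B(d) = 169 + d² - 4*d
s(U) = 232 (s(U) = 4*58 = 232)
(s(17) + B(-2)) - 27488 = (232 + (169 + (-2)² - 4*(-2))) - 27488 = (232 + (169 + 4 + 8)) - 27488 = (232 + 181) - 27488 = 413 - 27488 = -27075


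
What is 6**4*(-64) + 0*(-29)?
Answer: -82944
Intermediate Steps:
6**4*(-64) + 0*(-29) = 1296*(-64) + 0 = -82944 + 0 = -82944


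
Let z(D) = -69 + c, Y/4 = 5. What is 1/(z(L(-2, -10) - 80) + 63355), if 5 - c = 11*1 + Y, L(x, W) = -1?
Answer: 1/63260 ≈ 1.5808e-5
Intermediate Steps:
Y = 20 (Y = 4*5 = 20)
c = -26 (c = 5 - (11*1 + 20) = 5 - (11 + 20) = 5 - 1*31 = 5 - 31 = -26)
z(D) = -95 (z(D) = -69 - 26 = -95)
1/(z(L(-2, -10) - 80) + 63355) = 1/(-95 + 63355) = 1/63260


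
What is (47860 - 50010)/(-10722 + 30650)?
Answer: -1075/9964 ≈ -0.10789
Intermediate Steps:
(47860 - 50010)/(-10722 + 30650) = -2150/19928 = -2150*1/19928 = -1075/9964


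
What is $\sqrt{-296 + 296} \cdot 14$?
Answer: $0$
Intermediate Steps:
$\sqrt{-296 + 296} \cdot 14 = \sqrt{0} \cdot 14 = 0 \cdot 14 = 0$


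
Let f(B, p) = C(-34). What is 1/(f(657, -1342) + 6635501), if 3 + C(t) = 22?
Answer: 1/6635520 ≈ 1.5070e-7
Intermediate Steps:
C(t) = 19 (C(t) = -3 + 22 = 19)
f(B, p) = 19
1/(f(657, -1342) + 6635501) = 1/(19 + 6635501) = 1/6635520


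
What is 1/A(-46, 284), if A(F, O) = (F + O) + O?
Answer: 1/522 ≈ 0.0019157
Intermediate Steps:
A(F, O) = F + 2*O
1/A(-46, 284) = 1/(-46 + 2*284) = 1/(-46 + 568) = 1/522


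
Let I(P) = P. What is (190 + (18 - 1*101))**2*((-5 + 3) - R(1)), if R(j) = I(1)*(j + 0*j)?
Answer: -34347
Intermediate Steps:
R(j) = j (R(j) = 1*(j + 0*j) = 1*(j + 0) = 1*j = j)
(190 + (18 - 1*101))**2*((-5 + 3) - R(1)) = (190 + (18 - 1*101))**2*((-5 + 3) - 1*1) = (190 + (18 - 101))**2*(-2 - 1) = (190 - 83)**2*(-3) = 107**2*(-3) = 11449*(-3) = -34347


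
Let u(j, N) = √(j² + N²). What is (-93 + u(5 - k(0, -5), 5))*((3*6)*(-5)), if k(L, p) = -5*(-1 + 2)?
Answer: 8370 - 450*√5 ≈ 7363.8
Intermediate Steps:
k(L, p) = -5 (k(L, p) = -5*1 = -5)
u(j, N) = √(N² + j²)
(-93 + u(5 - k(0, -5), 5))*((3*6)*(-5)) = (-93 + √(5² + (5 - 1*(-5))²))*((3*6)*(-5)) = (-93 + √(25 + (5 + 5)²))*(18*(-5)) = (-93 + √(25 + 10²))*(-90) = (-93 + √(25 + 100))*(-90) = (-93 + √125)*(-90) = (-93 + 5*√5)*(-90) = 8370 - 450*√5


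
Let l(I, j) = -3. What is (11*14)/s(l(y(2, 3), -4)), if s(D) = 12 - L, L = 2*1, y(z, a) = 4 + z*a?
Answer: 77/5 ≈ 15.400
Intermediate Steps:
y(z, a) = 4 + a*z
L = 2
s(D) = 10 (s(D) = 12 - 1*2 = 12 - 2 = 10)
(11*14)/s(l(y(2, 3), -4)) = (11*14)/10 = 154*(⅒) = 77/5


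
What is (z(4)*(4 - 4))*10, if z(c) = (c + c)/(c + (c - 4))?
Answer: 0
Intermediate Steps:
z(c) = 2*c/(-4 + 2*c) (z(c) = (2*c)/(c + (-4 + c)) = (2*c)/(-4 + 2*c) = 2*c/(-4 + 2*c))
(z(4)*(4 - 4))*10 = ((4/(-2 + 4))*(4 - 4))*10 = ((4/2)*0)*10 = ((4*(1/2))*0)*10 = (2*0)*10 = 0*10 = 0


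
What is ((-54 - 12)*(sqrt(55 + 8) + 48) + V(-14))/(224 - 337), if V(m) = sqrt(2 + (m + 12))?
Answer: 3168/113 + 198*sqrt(7)/113 ≈ 32.671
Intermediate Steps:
V(m) = sqrt(14 + m) (V(m) = sqrt(2 + (12 + m)) = sqrt(14 + m))
((-54 - 12)*(sqrt(55 + 8) + 48) + V(-14))/(224 - 337) = ((-54 - 12)*(sqrt(55 + 8) + 48) + sqrt(14 - 14))/(224 - 337) = (-66*(sqrt(63) + 48) + sqrt(0))/(-113) = (-66*(3*sqrt(7) + 48) + 0)*(-1/113) = (-66*(48 + 3*sqrt(7)) + 0)*(-1/113) = ((-3168 - 198*sqrt(7)) + 0)*(-1/113) = (-3168 - 198*sqrt(7))*(-1/113) = 3168/113 + 198*sqrt(7)/113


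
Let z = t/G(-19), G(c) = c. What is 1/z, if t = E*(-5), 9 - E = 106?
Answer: -19/485 ≈ -0.039175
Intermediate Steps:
E = -97 (E = 9 - 1*106 = 9 - 106 = -97)
t = 485 (t = -97*(-5) = 485)
z = -485/19 (z = 485/(-19) = 485*(-1/19) = -485/19 ≈ -25.526)
1/z = 1/(-485/19) = -19/485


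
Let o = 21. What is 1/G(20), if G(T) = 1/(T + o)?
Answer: 41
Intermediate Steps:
G(T) = 1/(21 + T) (G(T) = 1/(T + 21) = 1/(21 + T))
1/G(20) = 1/(1/(21 + 20)) = 1/(1/41) = 41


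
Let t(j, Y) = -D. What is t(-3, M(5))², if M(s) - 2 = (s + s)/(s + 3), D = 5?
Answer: 25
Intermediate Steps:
M(s) = 2 + 2*s/(3 + s) (M(s) = 2 + (s + s)/(s + 3) = 2 + (2*s)/(3 + s) = 2 + 2*s/(3 + s))
t(j, Y) = -5 (t(j, Y) = -1*5 = -5)
t(-3, M(5))² = (-5)² = 25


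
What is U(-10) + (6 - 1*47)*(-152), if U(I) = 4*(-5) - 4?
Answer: 6208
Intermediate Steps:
U(I) = -24 (U(I) = -20 - 4 = -24)
U(-10) + (6 - 1*47)*(-152) = -24 + (6 - 1*47)*(-152) = -24 + (6 - 47)*(-152) = -24 - 41*(-152) = -24 + 6232 = 6208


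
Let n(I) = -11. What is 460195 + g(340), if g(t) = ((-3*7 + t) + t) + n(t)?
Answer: 460843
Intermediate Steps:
g(t) = -32 + 2*t (g(t) = ((-3*7 + t) + t) - 11 = ((-21 + t) + t) - 11 = (-21 + 2*t) - 11 = -32 + 2*t)
460195 + g(340) = 460195 + (-32 + 2*340) = 460195 + (-32 + 680) = 460195 + 648 = 460843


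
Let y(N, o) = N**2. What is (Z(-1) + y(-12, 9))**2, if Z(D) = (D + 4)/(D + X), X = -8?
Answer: 185761/9 ≈ 20640.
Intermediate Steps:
Z(D) = (4 + D)/(-8 + D) (Z(D) = (D + 4)/(D - 8) = (4 + D)/(-8 + D))
(Z(-1) + y(-12, 9))**2 = ((4 - 1)/(-8 - 1) + (-12)**2)**2 = (3/(-9) + 144)**2 = (-1/9*3 + 144)**2 = (-1/3 + 144)**2 = (431/3)**2 = 185761/9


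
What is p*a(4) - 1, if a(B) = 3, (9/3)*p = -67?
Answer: -68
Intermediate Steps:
p = -67/3 (p = (⅓)*(-67) = -67/3 ≈ -22.333)
p*a(4) - 1 = -67/3*3 - 1 = -67 - 1 = -68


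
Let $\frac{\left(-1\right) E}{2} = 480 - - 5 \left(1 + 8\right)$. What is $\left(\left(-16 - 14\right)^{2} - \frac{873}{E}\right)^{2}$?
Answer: $\frac{99408414681}{122500} \approx 8.115 \cdot 10^{5}$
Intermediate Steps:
$E = -1050$ ($E = - 2 \left(480 - - 5 \left(1 + 8\right)\right) = - 2 \left(480 - \left(-5\right) 9\right) = - 2 \left(480 - -45\right) = - 2 \left(480 + 45\right) = \left(-2\right) 525 = -1050$)
$\left(\left(-16 - 14\right)^{2} - \frac{873}{E}\right)^{2} = \left(\left(-16 - 14\right)^{2} - \frac{873}{-1050}\right)^{2} = \left(\left(-30\right)^{2} - - \frac{291}{350}\right)^{2} = \left(900 + \frac{291}{350}\right)^{2} = \left(\frac{315291}{350}\right)^{2} = \frac{99408414681}{122500}$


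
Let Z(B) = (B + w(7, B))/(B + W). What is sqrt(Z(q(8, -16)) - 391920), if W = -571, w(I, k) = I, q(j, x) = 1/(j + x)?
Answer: I*sqrt(8181628502415)/4569 ≈ 626.04*I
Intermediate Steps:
Z(B) = (7 + B)/(-571 + B) (Z(B) = (B + 7)/(B - 571) = (7 + B)/(-571 + B))
sqrt(Z(q(8, -16)) - 391920) = sqrt((7 + 1/(8 - 16))/(-571 + 1/(8 - 16)) - 391920) = sqrt((7 + 1/(-8))/(-571 + 1/(-8)) - 391920) = sqrt((7 - 1/8)/(-571 - 1/8) - 391920) = sqrt((55/8)/(-4569/8) - 391920) = sqrt(-8/4569*55/8 - 391920) = sqrt(-55/4569 - 391920) = sqrt(-1790682535/4569) = I*sqrt(8181628502415)/4569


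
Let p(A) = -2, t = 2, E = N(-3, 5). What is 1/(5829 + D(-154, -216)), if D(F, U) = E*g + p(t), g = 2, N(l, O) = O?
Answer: 1/5837 ≈ 0.00017132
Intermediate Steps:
E = 5
D(F, U) = 8 (D(F, U) = 5*2 - 2 = 10 - 2 = 8)
1/(5829 + D(-154, -216)) = 1/(5829 + 8) = 1/5837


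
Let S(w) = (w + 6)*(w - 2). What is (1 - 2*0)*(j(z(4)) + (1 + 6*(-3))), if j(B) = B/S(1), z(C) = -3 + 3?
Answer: -17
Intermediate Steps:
S(w) = (-2 + w)*(6 + w) (S(w) = (6 + w)*(-2 + w) = (-2 + w)*(6 + w))
z(C) = 0
j(B) = -B/7 (j(B) = B/(-12 + 1**2 + 4*1) = B/(-12 + 1 + 4) = B/(-7) = B*(-1/7) = -B/7)
(1 - 2*0)*(j(z(4)) + (1 + 6*(-3))) = (1 - 2*0)*(-1/7*0 + (1 + 6*(-3))) = (1 + 0)*(0 + (1 - 18)) = 1*(0 - 17) = 1*(-17) = -17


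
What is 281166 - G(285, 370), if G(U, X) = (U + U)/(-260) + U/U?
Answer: 7310347/26 ≈ 2.8117e+5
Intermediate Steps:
G(U, X) = 1 - U/130 (G(U, X) = (2*U)*(-1/260) + 1 = -U/130 + 1 = 1 - U/130)
281166 - G(285, 370) = 281166 - (1 - 1/130*285) = 281166 - (1 - 57/26) = 281166 - 1*(-31/26) = 281166 + 31/26 = 7310347/26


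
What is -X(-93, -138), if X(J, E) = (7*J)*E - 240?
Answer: -89598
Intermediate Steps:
X(J, E) = -240 + 7*E*J (X(J, E) = 7*E*J - 240 = -240 + 7*E*J)
-X(-93, -138) = -(-240 + 7*(-138)*(-93)) = -(-240 + 89838) = -1*89598 = -89598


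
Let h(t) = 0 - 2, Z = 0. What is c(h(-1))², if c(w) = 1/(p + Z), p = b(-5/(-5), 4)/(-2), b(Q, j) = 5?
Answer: 4/25 ≈ 0.16000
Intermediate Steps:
p = -5/2 (p = 5/(-2) = 5*(-½) = -5/2 ≈ -2.5000)
h(t) = -2
c(w) = -⅖ (c(w) = 1/(-5/2 + 0) = 1/(-5/2) = -⅖)
c(h(-1))² = (-⅖)² = 4/25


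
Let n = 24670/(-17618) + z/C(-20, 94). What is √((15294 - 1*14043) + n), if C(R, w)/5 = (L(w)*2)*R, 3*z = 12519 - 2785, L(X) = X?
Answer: √771014191140336786/24841380 ≈ 35.347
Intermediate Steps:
z = 9734/3 (z = (12519 - 2785)/3 = (⅓)*9734 = 9734/3 ≈ 3244.7)
C(R, w) = 10*R*w (C(R, w) = 5*((w*2)*R) = 5*((2*w)*R) = 5*(2*R*w) = 10*R*w)
n = -390720403/248413800 (n = 24670/(-17618) + 9734/(3*((10*(-20)*94))) = 24670*(-1/17618) + (9734/3)/(-18800) = -12335/8809 + (9734/3)*(-1/18800) = -12335/8809 - 4867/28200 = -390720403/248413800 ≈ -1.5729)
√((15294 - 1*14043) + n) = √((15294 - 1*14043) - 390720403/248413800) = √((15294 - 14043) - 390720403/248413800) = √(1251 - 390720403/248413800) = √(310374943397/248413800) = √771014191140336786/24841380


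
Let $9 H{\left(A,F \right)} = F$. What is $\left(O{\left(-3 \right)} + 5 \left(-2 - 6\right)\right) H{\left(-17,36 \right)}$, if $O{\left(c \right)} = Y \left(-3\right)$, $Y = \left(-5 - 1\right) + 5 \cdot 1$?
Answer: $-148$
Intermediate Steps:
$H{\left(A,F \right)} = \frac{F}{9}$
$Y = -1$ ($Y = -6 + 5 = -1$)
$O{\left(c \right)} = 3$ ($O{\left(c \right)} = \left(-1\right) \left(-3\right) = 3$)
$\left(O{\left(-3 \right)} + 5 \left(-2 - 6\right)\right) H{\left(-17,36 \right)} = \left(3 + 5 \left(-2 - 6\right)\right) \frac{1}{9} \cdot 36 = \left(3 + 5 \left(-2 - 6\right)\right) 4 = \left(3 + 5 \left(-8\right)\right) 4 = \left(3 - 40\right) 4 = \left(-37\right) 4 = -148$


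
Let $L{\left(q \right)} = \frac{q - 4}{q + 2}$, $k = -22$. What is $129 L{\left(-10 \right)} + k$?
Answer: $\frac{815}{4} \approx 203.75$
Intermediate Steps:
$L{\left(q \right)} = \frac{-4 + q}{2 + q}$
$129 L{\left(-10 \right)} + k = 129 \frac{-4 - 10}{2 - 10} - 22 = 129 \frac{1}{-8} \left(-14\right) - 22 = 129 \left(\left(- \frac{1}{8}\right) \left(-14\right)\right) - 22 = 129 \cdot \frac{7}{4} - 22 = \frac{903}{4} - 22 = \frac{815}{4}$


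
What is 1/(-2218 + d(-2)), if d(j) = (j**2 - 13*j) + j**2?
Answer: -1/2184 ≈ -0.00045788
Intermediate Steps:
d(j) = -13*j + 2*j**2
1/(-2218 + d(-2)) = 1/(-2218 - 2*(-13 + 2*(-2))) = 1/(-2218 - 2*(-13 - 4)) = 1/(-2218 - 2*(-17)) = 1/(-2218 + 34) = 1/(-2184) = -1/2184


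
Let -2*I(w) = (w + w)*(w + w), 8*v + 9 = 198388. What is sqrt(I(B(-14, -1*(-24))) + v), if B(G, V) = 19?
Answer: sqrt(385206)/4 ≈ 155.16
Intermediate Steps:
v = 198379/8 (v = -9/8 + (1/8)*198388 = -9/8 + 49597/2 = 198379/8 ≈ 24797.)
I(w) = -2*w**2 (I(w) = -(w + w)*(w + w)/2 = -2*w*2*w/2 = -2*w**2)
sqrt(I(B(-14, -1*(-24))) + v) = sqrt(-2*19**2 + 198379/8) = sqrt(-2*361 + 198379/8) = sqrt(-722 + 198379/8) = sqrt(192603/8) = sqrt(385206)/4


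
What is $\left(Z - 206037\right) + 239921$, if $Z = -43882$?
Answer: $-9998$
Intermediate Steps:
$\left(Z - 206037\right) + 239921 = \left(-43882 - 206037\right) + 239921 = -249919 + 239921 = -9998$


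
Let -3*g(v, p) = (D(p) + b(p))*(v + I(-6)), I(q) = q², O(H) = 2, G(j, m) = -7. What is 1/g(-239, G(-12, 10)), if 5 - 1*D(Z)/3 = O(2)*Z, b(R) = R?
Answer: 3/10150 ≈ 0.00029557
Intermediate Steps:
D(Z) = 15 - 6*Z
g(v, p) = -(15 - 5*p)*(36 + v)/3 (g(v, p) = -((15 - 6*p) + p)*(v + (-6)²)/3 = -(15 - 5*p)*(v + 36)/3 = -(15 - 5*p)*(36 + v)/3)
1/g(-239, G(-12, 10)) = 1/(-180 - 5*(-239) + 60*(-7) + (5/3)*(-7)*(-239)) = 1/(-180 + 1195 - 420 + 8365/3) = 1/(10150/3) = 3/10150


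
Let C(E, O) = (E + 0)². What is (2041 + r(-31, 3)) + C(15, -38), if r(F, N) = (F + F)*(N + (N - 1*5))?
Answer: 2204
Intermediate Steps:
C(E, O) = E²
r(F, N) = 2*F*(-5 + 2*N) (r(F, N) = (2*F)*(N + (N - 5)) = (2*F)*(N + (-5 + N)) = (2*F)*(-5 + 2*N) = 2*F*(-5 + 2*N))
(2041 + r(-31, 3)) + C(15, -38) = (2041 + 2*(-31)*(-5 + 2*3)) + 15² = (2041 + 2*(-31)*(-5 + 6)) + 225 = (2041 + 2*(-31)*1) + 225 = (2041 - 62) + 225 = 1979 + 225 = 2204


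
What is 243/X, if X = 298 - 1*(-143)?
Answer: 27/49 ≈ 0.55102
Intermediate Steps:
X = 441 (X = 298 + 143 = 441)
243/X = 243/441 = 243*(1/441) = 27/49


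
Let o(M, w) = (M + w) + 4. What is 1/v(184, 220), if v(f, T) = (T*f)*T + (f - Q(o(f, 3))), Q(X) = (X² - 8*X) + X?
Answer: 1/8870640 ≈ 1.1273e-7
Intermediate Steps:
o(M, w) = 4 + M + w
Q(X) = X² - 7*X
v(f, T) = f + f*T² - f*(7 + f) (v(f, T) = (T*f)*T + (f - (4 + f + 3)*(-7 + (4 + f + 3))) = f*T² + (f - (7 + f)*(-7 + (7 + f))) = f*T² + (f - (7 + f)*f) = f*T² + (f - f*(7 + f)) = f + f*T² - f*(7 + f))
1/v(184, 220) = 1/(184*(-6 + 220² - 1*184)) = 1/(184*(-6 + 48400 - 184)) = 1/(184*48210) = 1/8870640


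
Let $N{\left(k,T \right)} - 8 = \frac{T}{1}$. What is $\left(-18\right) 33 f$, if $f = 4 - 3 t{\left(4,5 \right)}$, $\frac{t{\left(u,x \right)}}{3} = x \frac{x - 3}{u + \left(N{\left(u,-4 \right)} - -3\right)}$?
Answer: $2484$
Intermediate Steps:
$N{\left(k,T \right)} = 8 + T$ ($N{\left(k,T \right)} = 8 + \frac{T}{1} = 8 + T 1 = 8 + T$)
$t{\left(u,x \right)} = \frac{3 x \left(-3 + x\right)}{7 + u}$ ($t{\left(u,x \right)} = 3 x \frac{x - 3}{u + \left(\left(8 - 4\right) - -3\right)} = 3 x \frac{-3 + x}{u + \left(4 + 3\right)} = 3 x \frac{-3 + x}{u + 7} = 3 x \frac{-3 + x}{7 + u} = 3 \frac{x \left(-3 + x\right)}{7 + u} = \frac{3 x \left(-3 + x\right)}{7 + u}$)
$f = - \frac{46}{11}$ ($f = 4 - 3 \cdot 3 \cdot 5 \frac{1}{7 + 4} \left(-3 + 5\right) = 4 - 3 \cdot 3 \cdot 5 \cdot \frac{1}{11} \cdot 2 = 4 - \frac{90}{11} = - \frac{46}{11} \approx -4.1818$)
$\left(-18\right) 33 f = \left(-18\right) 33 \left(- \frac{46}{11}\right) = \left(-594\right) \left(- \frac{46}{11}\right) = 2484$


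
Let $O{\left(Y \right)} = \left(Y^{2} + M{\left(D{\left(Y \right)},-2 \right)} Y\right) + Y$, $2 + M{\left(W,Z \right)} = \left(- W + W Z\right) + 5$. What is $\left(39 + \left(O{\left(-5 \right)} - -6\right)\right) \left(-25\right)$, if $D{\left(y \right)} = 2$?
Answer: $-2000$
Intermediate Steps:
$M{\left(W,Z \right)} = 3 - W + W Z$ ($M{\left(W,Z \right)} = -2 + \left(\left(- W + W Z\right) + 5\right) = -2 + \left(5 - W + W Z\right) = 3 - W + W Z$)
$O{\left(Y \right)} = Y^{2} - 2 Y$ ($O{\left(Y \right)} = \left(Y^{2} + \left(3 - 2 + 2 \left(-2\right)\right) Y\right) + Y = \left(Y^{2} + \left(3 - 2 - 4\right) Y\right) + Y = \left(Y^{2} - 3 Y\right) + Y = Y^{2} - 2 Y$)
$\left(39 + \left(O{\left(-5 \right)} - -6\right)\right) \left(-25\right) = \left(39 - \left(-6 + 5 \left(-2 - 5\right)\right)\right) \left(-25\right) = \left(39 + \left(\left(-5\right) \left(-7\right) + 6\right)\right) \left(-25\right) = \left(39 + \left(35 + 6\right)\right) \left(-25\right) = \left(39 + 41\right) \left(-25\right) = 80 \left(-25\right) = -2000$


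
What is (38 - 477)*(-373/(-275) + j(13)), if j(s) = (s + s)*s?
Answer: -40968797/275 ≈ -1.4898e+5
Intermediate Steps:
j(s) = 2*s**2 (j(s) = (2*s)*s = 2*s**2)
(38 - 477)*(-373/(-275) + j(13)) = (38 - 477)*(-373/(-275) + 2*13**2) = -439*(-373*(-1/275) + 2*169) = -439*(373/275 + 338) = -439*93323/275 = -40968797/275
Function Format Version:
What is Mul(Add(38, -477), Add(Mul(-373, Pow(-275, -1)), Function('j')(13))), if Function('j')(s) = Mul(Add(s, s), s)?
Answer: Rational(-40968797, 275) ≈ -1.4898e+5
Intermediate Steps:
Function('j')(s) = Mul(2, Pow(s, 2)) (Function('j')(s) = Mul(Mul(2, s), s) = Mul(2, Pow(s, 2)))
Mul(Add(38, -477), Add(Mul(-373, Pow(-275, -1)), Function('j')(13))) = Mul(Add(38, -477), Add(Mul(-373, Pow(-275, -1)), Mul(2, Pow(13, 2)))) = Mul(-439, Add(Mul(-373, Rational(-1, 275)), Mul(2, 169))) = Mul(-439, Add(Rational(373, 275), 338)) = Mul(-439, Rational(93323, 275)) = Rational(-40968797, 275)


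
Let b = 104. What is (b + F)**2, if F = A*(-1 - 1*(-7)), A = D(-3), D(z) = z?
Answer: 7396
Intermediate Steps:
A = -3
F = -18 (F = -3*(-1 - 1*(-7)) = -3*(-1 + 7) = -3*6 = -18)
(b + F)**2 = (104 - 18)**2 = 86**2 = 7396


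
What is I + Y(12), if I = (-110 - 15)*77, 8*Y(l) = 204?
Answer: -19199/2 ≈ -9599.5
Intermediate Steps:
Y(l) = 51/2 (Y(l) = (⅛)*204 = 51/2)
I = -9625 (I = -125*77 = -9625)
I + Y(12) = -9625 + 51/2 = -19199/2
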